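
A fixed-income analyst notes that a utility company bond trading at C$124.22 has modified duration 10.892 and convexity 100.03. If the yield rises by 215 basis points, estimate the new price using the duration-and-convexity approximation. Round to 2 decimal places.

Duration effect: -D_mod·Δy = -10.892 × (+0.0215) = -0.234178
Convexity effect: ½·C·(Δy)² = 0.5 × 100.03 × (0.0215)² = +0.02311943375
ΔP/P ≈ -0.234178 + 0.02311943375 = -0.21105856625
New price ≈ 124.22 × (1 - 0.21105856625) = 98.002304900425.

C$98.00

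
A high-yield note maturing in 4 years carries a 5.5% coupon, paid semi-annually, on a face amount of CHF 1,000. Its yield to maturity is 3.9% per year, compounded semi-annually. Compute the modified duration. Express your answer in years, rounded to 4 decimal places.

3.5867 years

Periodic yield y = 0.0195. First find Macaulay duration:
  t   CF        PV=CF/(1+0.0195)^t    t·PV
  1        27.50        26.9740        26.9740
  2        27.50        26.4581        52.9161
  3        27.50        25.9520        77.8560
  4        27.50        25.4556       101.8225
  5        27.50        24.9687       124.8437
  6        27.50        24.4912       146.9469
  7        27.50        24.0227       168.1590
  8     1,027.50       880.4080     7,043.2642
  Σ                  1,058.7303     7,742.7825
P = 1,058.7303; Macaulay duration = 7,742.7825 / 1,058.7303 = 7.31327 half-year periods = 3.65664 years.
Modified duration = D_Mac / (1 + y) = 3.65664 / 1.0195 = 3.58670 years.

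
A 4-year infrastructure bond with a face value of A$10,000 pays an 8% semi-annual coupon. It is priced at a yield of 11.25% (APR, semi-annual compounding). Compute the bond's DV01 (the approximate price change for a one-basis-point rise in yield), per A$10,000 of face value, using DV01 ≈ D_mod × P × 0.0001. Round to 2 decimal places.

A$2.95

Periodic yield y = 0.05625.
  t   CF        PV=CF/(1+0.05625)^t    t·PV
  1       400.00       378.6982       378.6982
  2       400.00       358.5309       717.0617
  3       400.00       339.4375     1,018.3125
  4       400.00       321.3610     1,285.4438
  5       400.00       304.2471     1,521.2353
  6       400.00       288.0445     1,728.2673
  7       400.00       272.7049     1,908.9343
  8    10,400.00     6,712.7359    53,701.8875
  Σ                  8,975.7600    62,259.8406
P = 8,975.7600; D_Mac = 6.93644 half-year periods = 3.46822 yrs; D_mod = 3.28352 yrs.
DV01 ≈ 3.28352 × 8,975.7600 × 0.0001 = 2.947211.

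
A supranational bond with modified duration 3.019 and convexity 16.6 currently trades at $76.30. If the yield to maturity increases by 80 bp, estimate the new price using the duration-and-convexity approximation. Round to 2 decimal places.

$74.50

Duration effect: -D_mod·Δy = -3.019 × (+0.008) = -0.024152
Convexity effect: ½·C·(Δy)² = 0.5 × 16.6 × (0.008)² = +0.0005312
ΔP/P ≈ -0.024152 + 0.0005312 = -0.0236208
New price ≈ 76.30 × (1 - 0.0236208) = 74.49773296.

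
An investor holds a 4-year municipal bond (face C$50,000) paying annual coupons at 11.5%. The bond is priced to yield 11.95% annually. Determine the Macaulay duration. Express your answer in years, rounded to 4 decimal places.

Periodic yield y = 0.1195. Discount each cash flow and weight by its year:
  t   CF        PV=CF/(1+0.1195)^t    t·PV
  1     5,750.00     5,136.2215     5,136.2215
  2     5,750.00     4,587.9603     9,175.9205
  3     5,750.00     4,098.2227    12,294.6680
  4    55,750.00    35,493.4716   141,973.8866
  Σ                 49,315.8761   168,580.6966
Price P = Σ PV = 49,315.8761.
Macaulay duration = Σ(t·PV) / P = 168,580.6966 / 49,315.8761 = 3.41839 years.

3.4184 years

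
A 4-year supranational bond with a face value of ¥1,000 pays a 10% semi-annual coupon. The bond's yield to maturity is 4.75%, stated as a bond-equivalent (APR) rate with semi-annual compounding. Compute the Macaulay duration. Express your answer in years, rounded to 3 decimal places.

3.451 years

Periodic yield y = 0.02375. Discount each cash flow and weight by its period:
  t   CF        PV=CF/(1+0.02375)^t    t·PV
  1        50.00        48.8400        48.8400
  2        50.00        47.7070        95.4140
  3        50.00        46.6003       139.8008
  4        50.00        45.5192       182.0767
  5        50.00        44.4632       222.3159
  6        50.00        43.4317       260.5900
  7        50.00        42.4241       296.9687
  8     1,050.00       870.2379     6,961.9030
  Σ                  1,189.2233     8,207.9090
Price P = Σ PV = 1,189.2233.
Macaulay duration = Σ(t·PV) / P = 8,207.9090 / 1,189.2233 = 6.90191 half-year periods.
In years: 6.90191 / 2 = 3.45095 years.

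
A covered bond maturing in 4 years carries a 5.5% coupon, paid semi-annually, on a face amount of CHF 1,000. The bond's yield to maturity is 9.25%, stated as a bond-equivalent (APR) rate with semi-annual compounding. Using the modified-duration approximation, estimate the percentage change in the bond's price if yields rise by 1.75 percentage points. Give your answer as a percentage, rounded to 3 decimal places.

-6.047%

Periodic yield y = 0.04625. Modified duration first:
  t   CF        PV=CF/(1+0.04625)^t    t·PV
  1        27.50        26.2843        26.2843
  2        27.50        25.1224        50.2449
  3        27.50        24.0119        72.0357
  4        27.50        22.9504        91.8017
  5        27.50        21.9359       109.6795
  6        27.50        20.9662       125.7972
  7        27.50        20.0394       140.2757
  8     1,027.50       715.6457     5,725.1656
  Σ                    876.9563     6,341.2846
P = 876.9563; D_Mac = 7.23102 half-year periods = 3.61551 yrs; D_mod = 3.61551/(1+0.04625) = 3.45568 yrs.
ΔP/P ≈ -D_mod · Δy = -3.45568 × (+0.0175) = -0.060474 = -6.0474%.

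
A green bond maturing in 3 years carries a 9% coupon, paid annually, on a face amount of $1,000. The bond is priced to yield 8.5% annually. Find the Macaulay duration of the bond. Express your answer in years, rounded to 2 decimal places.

Periodic yield y = 0.085. Discount each cash flow and weight by its year:
  t   CF        PV=CF/(1+0.085)^t    t·PV
  1        90.00        82.9493        82.9493
  2        90.00        76.4510       152.9020
  3     1,090.00       853.3698     2,560.1095
  Σ                  1,012.7701     2,795.9607
Price P = Σ PV = 1,012.7701.
Macaulay duration = Σ(t·PV) / P = 2,795.9607 / 1,012.7701 = 2.76071 years.

2.76 years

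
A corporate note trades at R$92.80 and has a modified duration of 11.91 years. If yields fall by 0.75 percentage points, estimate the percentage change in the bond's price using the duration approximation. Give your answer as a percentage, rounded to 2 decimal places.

+8.93%

Duration approximation: ΔP/P ≈ -D_mod · Δy = -11.91 × (-0.0075) = +0.089325.
As a percentage: +8.9325%.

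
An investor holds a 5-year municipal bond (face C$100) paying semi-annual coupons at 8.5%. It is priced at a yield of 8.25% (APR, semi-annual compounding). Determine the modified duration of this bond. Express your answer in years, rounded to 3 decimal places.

Periodic yield y = 0.04125. First find Macaulay duration:
  t   CF        PV=CF/(1+0.04125)^t    t·PV
  1         4.25         4.0816         4.0816
  2         4.25         3.9199         7.8399
  3         4.25         3.7646        11.2939
  4         4.25         3.6155        14.4620
  5         4.25         3.4723        17.3614
  6         4.25         3.3347        20.0083
  7         4.25         3.2026        22.4183
  8         4.25         3.0757        24.6059
  9         4.25         2.9539        26.5850
  10      104.25        69.5866       695.8665
  Σ                    101.0076       844.5227
P = 101.0076; Macaulay duration = 844.5227 / 101.0076 = 8.36098 half-year periods = 4.18049 years.
Modified duration = D_Mac / (1 + y) = 4.18049 / 1.04125 = 4.01488 years.

4.015 years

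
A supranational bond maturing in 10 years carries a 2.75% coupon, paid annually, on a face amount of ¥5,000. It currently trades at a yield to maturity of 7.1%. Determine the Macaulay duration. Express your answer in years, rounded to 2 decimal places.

Periodic yield y = 0.071. Discount each cash flow and weight by its year:
  t   CF        PV=CF/(1+0.071)^t    t·PV
  1       137.50       128.3847       128.3847
  2       137.50       119.8737       239.7473
  3       137.50       111.9269       335.7806
  4       137.50       104.5069       418.0275
  5       137.50        97.5788       487.8939
  6       137.50        91.1100       546.6598
  7       137.50        85.0700       595.4900
  8       137.50        79.4304       635.4435
  9       137.50        74.1647       667.4826
  10    5,137.50     2,587.3616    25,873.6159
  Σ                  3,479.4075    29,928.5256
Price P = Σ PV = 3,479.4075.
Macaulay duration = Σ(t·PV) / P = 29,928.5256 / 3,479.4075 = 8.60162 years.

8.60 years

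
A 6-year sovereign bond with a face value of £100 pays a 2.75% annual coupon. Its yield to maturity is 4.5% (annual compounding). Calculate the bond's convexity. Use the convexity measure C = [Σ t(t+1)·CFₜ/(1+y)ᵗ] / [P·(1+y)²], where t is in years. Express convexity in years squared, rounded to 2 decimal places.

34.98

With y = 0.045:
  t   CF        PV=CF/(1+0.045)^t    t·PV        t(t+1)·PV
  1         2.75         2.6316         2.6316           5.2632
  2         2.75         2.5183         5.0365          15.1095
  3         2.75         2.4098         7.2294          28.9178
  4         2.75         2.3060         9.2242          46.1209
  5         2.75         2.2067        11.0337          66.2022
  6       102.75        78.9013       473.4077       3,313.8541
  Σ                     90.9737       508.5631       3,475.4676
P = 90.9737.
Convexity = Σ t(t+1)·PV / [P·(1+y)²] = 3,475.4676 / (90.9737 × 1.092025) = 34.98362.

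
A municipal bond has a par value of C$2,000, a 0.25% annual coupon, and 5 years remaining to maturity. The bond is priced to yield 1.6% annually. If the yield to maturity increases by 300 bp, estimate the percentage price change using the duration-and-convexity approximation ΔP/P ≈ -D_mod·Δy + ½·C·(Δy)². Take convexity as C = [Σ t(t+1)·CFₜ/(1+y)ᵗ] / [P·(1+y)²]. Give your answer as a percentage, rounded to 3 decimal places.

With y = 0.016:
  t   CF        PV=CF/(1+0.016)^t    t·PV        t(t+1)·PV
  1         5.00         4.9213         4.9213           9.8425
  2         5.00         4.8438         9.6875          29.0626
  3         5.00         4.7675        14.3024          57.2098
  4         5.00         4.6924        18.7696          93.8480
  5     2,005.00     1,852.0207     9,260.1035      55,560.6211
  Σ                  1,871.2456     9,307.7843      55,750.5840
P = 1,871.2456; D_Mac = 4.97411 yrs; D_mod = 4.89578 yrs; C = 28.86232.
Duration effect: -4.89578 × (+0.03) = -0.146873
Convexity effect: 0.5 × 28.86232 × (0.03)² = +0.0129880
ΔP/P ≈ -0.146873 + 0.0129880 = -0.133885 = -13.3885%.

-13.389%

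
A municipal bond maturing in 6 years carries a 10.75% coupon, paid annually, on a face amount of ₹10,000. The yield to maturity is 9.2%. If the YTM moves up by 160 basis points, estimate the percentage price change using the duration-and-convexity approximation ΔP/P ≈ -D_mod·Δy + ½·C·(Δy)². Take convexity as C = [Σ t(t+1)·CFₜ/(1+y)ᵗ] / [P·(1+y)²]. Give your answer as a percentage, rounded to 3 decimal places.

With y = 0.092:
  t   CF        PV=CF/(1+0.092)^t    t·PV        t(t+1)·PV
  1     1,075.00       984.4322       984.4322       1,968.8645
  2     1,075.00       901.4947     1,802.9894       5,408.9683
  3     1,075.00       825.5446     2,476.6338       9,906.5354
  4     1,075.00       755.9932     3,023.9730      15,119.8648
  5     1,075.00       692.3015     3,461.5075      20,769.0450
  6    11,075.00     6,531.4244    39,188.5464     274,319.8250
  Σ                 10,691.1907    50,938.0824     327,493.1029
P = 10,691.1907; D_Mac = 4.76449 yrs; D_mod = 4.36309 yrs; C = 25.68803.
Duration effect: -4.36309 × (+0.016) = -0.069809
Convexity effect: 0.5 × 25.68803 × (0.016)² = +0.0032881
ΔP/P ≈ -0.069809 + 0.0032881 = -0.066521 = -6.6521%.

-6.652%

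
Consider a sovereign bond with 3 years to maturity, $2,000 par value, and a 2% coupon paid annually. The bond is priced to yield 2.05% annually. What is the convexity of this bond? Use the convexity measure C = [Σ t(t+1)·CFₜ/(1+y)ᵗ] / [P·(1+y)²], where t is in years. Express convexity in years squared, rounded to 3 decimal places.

With y = 0.0205:
  t   CF        PV=CF/(1+0.0205)^t    t·PV        t(t+1)·PV
  1        40.00        39.1965        39.1965          78.3929
  2        40.00        38.4091        76.8182         230.4545
  3     2,040.00     1,919.5134     5,758.5401      23,034.1604
  Σ                  1,997.1189     5,874.5547      23,343.0078
P = 1,997.1189.
Convexity = Σ t(t+1)·PV / [P·(1+y)²] = 23,343.0078 / (1,997.1189 × 1.041420) = 11.22346.

11.223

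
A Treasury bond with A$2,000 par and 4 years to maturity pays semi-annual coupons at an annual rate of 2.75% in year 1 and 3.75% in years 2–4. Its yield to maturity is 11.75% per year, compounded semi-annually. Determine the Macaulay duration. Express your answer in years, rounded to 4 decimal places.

Periodic yield y = 0.05875. Discount each cash flow and weight by its period:
  t   CF        PV=CF/(1+0.05875)^t    t·PV
  1        27.50        25.9740        25.9740
  2        27.50        24.5327        49.0655
  3        37.50        31.5974        94.7921
  4        37.50        29.8440       119.3761
  5        37.50        28.1880       140.9400
  6        37.50        26.6238       159.7431
  7        37.50        25.1465       176.0254
  8     2,037.50     1,290.4769    10,323.8151
  Σ                  1,482.3834    11,089.7313
Price P = Σ PV = 1,482.3834.
Macaulay duration = Σ(t·PV) / P = 11,089.7313 / 1,482.3834 = 7.48101 half-year periods.
In years: 7.48101 / 2 = 3.74051 years.

3.7405 years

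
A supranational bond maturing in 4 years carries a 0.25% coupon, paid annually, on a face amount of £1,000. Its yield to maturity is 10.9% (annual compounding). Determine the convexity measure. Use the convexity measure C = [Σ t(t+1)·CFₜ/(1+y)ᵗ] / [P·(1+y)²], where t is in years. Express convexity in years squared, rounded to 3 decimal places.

16.160

With y = 0.109:
  t   CF        PV=CF/(1+0.109)^t    t·PV        t(t+1)·PV
  1         2.50         2.2543         2.2543           4.5086
  2         2.50         2.0327         4.0654          12.1963
  3         2.50         1.8329         5.4988          21.9951
  4     1,002.50       662.7629     2,651.0516      13,255.2582
  Σ                    668.8828     2,662.8701      13,293.9582
P = 668.8828.
Convexity = Σ t(t+1)·PV / [P·(1+y)²] = 13,293.9582 / (668.8828 × 1.229881) = 16.15999.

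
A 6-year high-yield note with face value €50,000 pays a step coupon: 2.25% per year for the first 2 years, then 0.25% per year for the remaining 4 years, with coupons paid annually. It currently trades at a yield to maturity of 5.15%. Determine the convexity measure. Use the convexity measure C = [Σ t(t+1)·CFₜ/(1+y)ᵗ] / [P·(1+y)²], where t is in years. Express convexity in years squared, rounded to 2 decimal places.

36.01

With y = 0.0515:
  t   CF        PV=CF/(1+0.0515)^t    t·PV        t(t+1)·PV
  1     1,125.00     1,069.9001     1,069.9001       2,139.8003
  2     1,125.00     1,017.4989     2,034.9979       6,104.9937
  3       125.00       107.5182       322.5547       1,290.2190
  4       125.00       102.2523       409.0090       2,045.0451
  5       125.00        97.2442       486.2209       2,917.3255
  6    50,125.00    37,085.0376   222,510.2255   1,557,571.5786
  Σ                 39,479.4514   226,832.9082   1,572,068.9621
P = 39,479.4514.
Convexity = Σ t(t+1)·PV / [P·(1+y)²] = 1,572,068.9621 / (39,479.4514 × 1.105652) = 36.01488.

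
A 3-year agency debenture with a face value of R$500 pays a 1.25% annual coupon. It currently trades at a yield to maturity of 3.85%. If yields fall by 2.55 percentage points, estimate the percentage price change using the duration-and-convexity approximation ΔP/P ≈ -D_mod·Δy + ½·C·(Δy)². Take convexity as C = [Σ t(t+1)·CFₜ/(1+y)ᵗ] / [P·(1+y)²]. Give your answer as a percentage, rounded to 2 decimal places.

With y = 0.0385:
  t   CF        PV=CF/(1+0.0385)^t    t·PV        t(t+1)·PV
  1         6.25         6.0183         6.0183          12.0366
  2         6.25         5.7952        11.5904          34.7711
  3       506.25       452.0074     1,356.0222       5,424.0887
  Σ                    463.8209     1,373.6308       5,470.8963
P = 463.8209; D_Mac = 2.96155 yrs; D_mod = 2.85176 yrs; C = 10.93692.
Duration effect: -2.85176 × (-0.0255) = +0.072720
Convexity effect: 0.5 × 10.93692 × (-0.0255)² = +0.0035559
ΔP/P ≈ +0.072720 + 0.0035559 = +0.076276 = +7.6276%.

+7.63%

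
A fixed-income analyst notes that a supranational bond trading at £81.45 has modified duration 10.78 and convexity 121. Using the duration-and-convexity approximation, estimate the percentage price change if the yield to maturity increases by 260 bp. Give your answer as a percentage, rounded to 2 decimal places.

Duration effect: -D_mod·Δy = -10.78 × (+0.026) = -0.280280
Convexity effect: ½·C·(Δy)² = 0.5 × 121 × (0.026)² = +0.0408980
ΔP/P ≈ -0.280280 + 0.0408980 = -0.239382
= -23.9382%.

-23.94%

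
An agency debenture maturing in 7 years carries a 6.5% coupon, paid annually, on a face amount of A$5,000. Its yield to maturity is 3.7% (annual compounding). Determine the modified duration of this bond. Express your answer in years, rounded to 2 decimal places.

5.73 years

Periodic yield y = 0.037. First find Macaulay duration:
  t   CF        PV=CF/(1+0.037)^t    t·PV
  1       325.00       313.4041       313.4041
  2       325.00       302.2218       604.4437
  3       325.00       291.4386       874.3158
  4       325.00       281.0401     1,124.1605
  5       325.00       271.0127     1,355.0633
  6       325.00       261.3430     1,568.0578
  7     5,325.00     4,129.2228    28,904.5596
  Σ                  5,849.6831    34,744.0049
P = 5,849.6831; Macaulay duration = 34,744.0049 / 5,849.6831 = 5.93947 years.
Modified duration = D_Mac / (1 + y) = 5.93947 / 1.037 = 5.72755 years.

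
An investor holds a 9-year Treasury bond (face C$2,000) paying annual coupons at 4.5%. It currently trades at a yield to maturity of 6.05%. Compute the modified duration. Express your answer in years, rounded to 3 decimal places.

Periodic yield y = 0.0605. First find Macaulay duration:
  t   CF        PV=CF/(1+0.0605)^t    t·PV
  1        90.00        84.8656        84.8656
  2        90.00        80.0242       160.0483
  3        90.00        75.4589       226.3767
  4        90.00        71.1541       284.6163
  5        90.00        67.0948       335.4742
  6        90.00        63.2672       379.6031
  7        90.00        59.6579       417.6051
  8        90.00        56.2545       450.0359
  9     2,090.00     1,231.8285    11,086.4561
  Σ                  1,789.6056    13,425.0813
P = 1,789.6056; Macaulay duration = 13,425.0813 / 1,789.6056 = 7.50170 years.
Modified duration = D_Mac / (1 + y) = 7.50170 / 1.0605 = 7.07374 years.

7.074 years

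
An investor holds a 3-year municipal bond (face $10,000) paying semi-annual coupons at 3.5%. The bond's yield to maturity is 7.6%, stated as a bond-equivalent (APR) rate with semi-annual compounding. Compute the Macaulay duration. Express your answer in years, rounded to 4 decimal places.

Periodic yield y = 0.038. Discount each cash flow and weight by its period:
  t   CF        PV=CF/(1+0.038)^t    t·PV
  1       175.00       168.5934       168.5934
  2       175.00       162.4214       324.8429
  3       175.00       156.4754       469.4261
  4       175.00       150.7470       602.9879
  5       175.00       145.2283       726.1415
  6    10,175.00     8,134.8640    48,809.1840
  Σ                  8,918.3295    51,101.1759
Price P = Σ PV = 8,918.3295.
Macaulay duration = Σ(t·PV) / P = 51,101.1759 / 8,918.3295 = 5.72990 half-year periods.
In years: 5.72990 / 2 = 2.86495 years.

2.8650 years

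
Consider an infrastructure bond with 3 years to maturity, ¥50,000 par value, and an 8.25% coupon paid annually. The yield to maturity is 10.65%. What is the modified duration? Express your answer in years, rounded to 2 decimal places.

2.50 years

Periodic yield y = 0.1065. First find Macaulay duration:
  t   CF        PV=CF/(1+0.1065)^t    t·PV
  1     4,125.00     3,727.9711     3,727.9711
  2     4,125.00     3,369.1560     6,738.3119
  3    54,125.00    39,952.4719   119,857.4157
  Σ                 47,049.5989   130,323.6987
P = 47,049.5989; Macaulay duration = 130,323.6987 / 47,049.5989 = 2.76992 years.
Modified duration = D_Mac / (1 + y) = 2.76992 / 1.1065 = 2.50332 years.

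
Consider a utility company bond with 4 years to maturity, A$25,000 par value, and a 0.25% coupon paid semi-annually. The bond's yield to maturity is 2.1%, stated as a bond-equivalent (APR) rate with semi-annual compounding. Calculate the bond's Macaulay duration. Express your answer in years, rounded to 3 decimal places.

Periodic yield y = 0.0105. Discount each cash flow and weight by its period:
  t   CF        PV=CF/(1+0.0105)^t    t·PV
  1        31.25        30.9253        30.9253
  2        31.25        30.6039        61.2079
  3        31.25        30.2859        90.8578
  4        31.25        29.9712       119.8850
  5        31.25        29.6598       148.2991
  6        31.25        29.3516       176.1097
  7        31.25        29.0466       203.3264
  8    25,031.25    23,024.5947   184,196.7580
  Σ                 23,234.4392   185,027.3692
Price P = Σ PV = 23,234.4392.
Macaulay duration = Σ(t·PV) / P = 185,027.3692 / 23,234.4392 = 7.96350 half-year periods.
In years: 7.96350 / 2 = 3.98175 years.

3.982 years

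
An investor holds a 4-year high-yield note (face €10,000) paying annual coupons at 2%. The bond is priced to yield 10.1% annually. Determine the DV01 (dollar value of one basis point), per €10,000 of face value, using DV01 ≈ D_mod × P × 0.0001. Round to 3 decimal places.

Periodic yield y = 0.101.
  t   CF        PV=CF/(1+0.101)^t    t·PV
  1       200.00       181.6530       181.6530
  2       200.00       164.9891       329.9783
  3       200.00       149.8539       449.5617
  4    10,200.00     6,941.4611    27,765.8445
  Σ                  7,437.9572    28,727.0375
P = 7,437.9572; D_Mac = 3.86222 yrs; D_mod = 3.50792 yrs.
DV01 ≈ 3.50792 × 7,437.9572 × 0.0001 = 2.609177.

€2.609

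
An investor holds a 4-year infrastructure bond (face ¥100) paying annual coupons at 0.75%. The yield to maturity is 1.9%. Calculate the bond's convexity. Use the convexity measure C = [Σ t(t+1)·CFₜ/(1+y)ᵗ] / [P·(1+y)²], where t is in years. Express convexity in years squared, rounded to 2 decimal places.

With y = 0.019:
  t   CF        PV=CF/(1+0.019)^t    t·PV        t(t+1)·PV
  1         0.75         0.7360         0.7360           1.4720
  2         0.75         0.7223         1.4446           4.3338
  3         0.75         0.7088         2.1265           8.5059
  4       100.75        93.4433       373.7733       1,868.8667
  Σ                     95.6105       378.0804       1,883.1783
P = 95.6105.
Convexity = Σ t(t+1)·PV / [P·(1+y)²] = 1,883.1783 / (95.6105 × 1.038361) = 18.96870.

18.97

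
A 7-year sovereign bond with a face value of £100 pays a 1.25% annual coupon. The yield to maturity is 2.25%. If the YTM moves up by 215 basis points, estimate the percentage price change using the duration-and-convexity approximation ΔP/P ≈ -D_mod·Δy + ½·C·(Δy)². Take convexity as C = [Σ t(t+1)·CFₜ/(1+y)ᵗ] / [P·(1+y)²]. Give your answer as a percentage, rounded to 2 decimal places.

With y = 0.0225:
  t   CF        PV=CF/(1+0.0225)^t    t·PV        t(t+1)·PV
  1         1.25         1.2225         1.2225           2.4450
  2         1.25         1.1956         2.3912           7.1736
  3         1.25         1.1693         3.5079          14.0314
  4         1.25         1.1436         4.5742          22.8711
  5         1.25         1.1184         5.5920          33.5517
  6         1.25         1.0938         6.5627          45.9388
  7       101.25        86.6467       606.5266       4,852.2128
  Σ                     93.5898       630.3770       4,978.2244
P = 93.5898; D_Mac = 6.73553 yrs; D_mod = 6.58732 yrs; C = 50.87677.
Duration effect: -6.58732 × (+0.0215) = -0.141627
Convexity effect: 0.5 × 50.87677 × (0.0215)² = +0.0117589
ΔP/P ≈ -0.141627 + 0.0117589 = -0.129868 = -12.9868%.

-12.99%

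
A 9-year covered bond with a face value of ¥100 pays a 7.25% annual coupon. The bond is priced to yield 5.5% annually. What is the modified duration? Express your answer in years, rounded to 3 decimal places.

6.676 years

Periodic yield y = 0.055. First find Macaulay duration:
  t   CF        PV=CF/(1+0.055)^t    t·PV
  1         7.25         6.8720         6.8720
  2         7.25         6.5138        13.0276
  3         7.25         6.1742        18.5226
  4         7.25         5.8523        23.4093
  5         7.25         5.5472        27.7361
  6         7.25         5.2580        31.5482
  7         7.25         4.9839        34.8874
  8         7.25         4.7241        37.7927
  9       107.25        66.2407       596.1666
  Σ                    112.1663       789.9626
P = 112.1663; Macaulay duration = 789.9626 / 112.1663 = 7.04278 years.
Modified duration = D_Mac / (1 + y) = 7.04278 / 1.055 = 6.67562 years.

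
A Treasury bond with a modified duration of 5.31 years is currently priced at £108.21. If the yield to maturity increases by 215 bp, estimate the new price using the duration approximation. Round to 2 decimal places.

Duration approximation: ΔP/P ≈ -D_mod · Δy = -5.31 × (+0.0215) = -0.114165.
New price ≈ 108.21 × (1 - 0.114165) = 95.85620535.

£95.86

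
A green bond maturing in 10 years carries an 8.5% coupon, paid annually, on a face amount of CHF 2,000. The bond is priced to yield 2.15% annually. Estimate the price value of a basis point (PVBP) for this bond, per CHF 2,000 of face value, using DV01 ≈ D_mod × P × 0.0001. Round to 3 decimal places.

CHF 2.373

Periodic yield y = 0.0215.
  t   CF        PV=CF/(1+0.0215)^t    t·PV
  1       170.00       166.4219       166.4219
  2       170.00       162.9192       325.8383
  3       170.00       159.4901       478.4704
  4       170.00       156.1333       624.5331
  5       170.00       152.8471       764.2353
  6       170.00       149.6300       897.7800
  7       170.00       146.4807     1,025.3647
  8       170.00       143.3976     1,147.1810
  9       170.00       140.3795     1,263.4152
  10    2,170.00     1,754.1875    17,541.8755
  Σ                  3,131.8869    24,235.1154
P = 3,131.8869; D_Mac = 7.73818 yrs; D_mod = 7.57531 yrs.
DV01 ≈ 7.57531 × 3,131.8869 × 0.0001 = 2.372503.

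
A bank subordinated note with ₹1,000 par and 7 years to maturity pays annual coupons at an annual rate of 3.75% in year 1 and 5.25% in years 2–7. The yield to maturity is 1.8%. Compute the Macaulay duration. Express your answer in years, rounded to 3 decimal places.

6.204 years

Periodic yield y = 0.018. Discount each cash flow and weight by its year:
  t   CF        PV=CF/(1+0.018)^t    t·PV
  1        37.50        36.8369        36.8369
  2        52.50        50.6598       101.3197
  3        52.50        49.7641       149.2922
  4        52.50        48.8842       195.5367
  5        52.50        48.0198       240.0990
  6        52.50        47.1707       283.0244
  7     1,052.50       928.9400     6,502.5799
  Σ                  1,210.2755     7,508.6889
Price P = Σ PV = 1,210.2755.
Macaulay duration = Σ(t·PV) / P = 7,508.6889 / 1,210.2755 = 6.20412 years.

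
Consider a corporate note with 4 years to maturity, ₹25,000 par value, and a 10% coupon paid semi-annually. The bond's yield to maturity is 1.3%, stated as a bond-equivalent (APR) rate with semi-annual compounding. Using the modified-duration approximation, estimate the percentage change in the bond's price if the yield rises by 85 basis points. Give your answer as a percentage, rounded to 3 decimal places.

Periodic yield y = 0.0065. Modified duration first:
  t   CF        PV=CF/(1+0.0065)^t    t·PV
  1     1,250.00     1,241.9275     1,241.9275
  2     1,250.00     1,233.9071     2,467.8142
  3     1,250.00     1,225.9385     3,677.8154
  4     1,250.00     1,218.0213     4,872.0853
  5     1,250.00     1,210.1553     6,050.7766
  6     1,250.00     1,202.3401     7,214.0407
  7     1,250.00     1,194.5754     8,362.0276
  8    26,250.00    24,924.0764   199,392.6113
  Σ                 33,450.9416   233,279.0986
P = 33,450.9416; D_Mac = 6.97377 half-year periods = 3.48688 yrs; D_mod = 3.48688/(1+0.0065) = 3.46437 yrs.
ΔP/P ≈ -D_mod · Δy = -3.46437 × (+0.0085) = -0.029447 = -2.9447%.

-2.945%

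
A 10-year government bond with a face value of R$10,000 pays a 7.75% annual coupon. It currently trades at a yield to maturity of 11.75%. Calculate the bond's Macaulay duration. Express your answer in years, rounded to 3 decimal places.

6.905 years

Periodic yield y = 0.1175. Discount each cash flow and weight by its year:
  t   CF        PV=CF/(1+0.1175)^t    t·PV
  1       775.00       693.5123       693.5123
  2       775.00       620.5927     1,241.1853
  3       775.00       555.3402     1,666.0206
  4       775.00       496.9487     1,987.7949
  5       775.00       444.6968     2,223.4842
  6       775.00       397.9390     2,387.6340
  7       775.00       356.0975     2,492.6828
  8       775.00       318.6555     2,549.2442
  9       775.00       285.1504     2,566.3532
  10   10,775.00     3,547.6598    35,476.5975
  Σ                  7,716.5929    53,284.5090
Price P = Σ PV = 7,716.5929.
Macaulay duration = Σ(t·PV) / P = 53,284.5090 / 7,716.5929 = 6.90519 years.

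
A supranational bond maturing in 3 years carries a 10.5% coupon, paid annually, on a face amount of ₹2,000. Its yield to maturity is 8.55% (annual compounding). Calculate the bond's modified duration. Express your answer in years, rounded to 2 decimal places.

Periodic yield y = 0.0855. First find Macaulay duration:
  t   CF        PV=CF/(1+0.0855)^t    t·PV
  1       210.00       193.4592       193.4592
  2       210.00       178.2213       356.4426
  3     2,210.00     1,727.8371     5,183.5112
  Σ                  2,099.5176     5,733.4131
P = 2,099.5176; Macaulay duration = 5,733.4131 / 2,099.5176 = 2.73082 years.
Modified duration = D_Mac / (1 + y) = 2.73082 / 1.0855 = 2.51573 years.

2.52 years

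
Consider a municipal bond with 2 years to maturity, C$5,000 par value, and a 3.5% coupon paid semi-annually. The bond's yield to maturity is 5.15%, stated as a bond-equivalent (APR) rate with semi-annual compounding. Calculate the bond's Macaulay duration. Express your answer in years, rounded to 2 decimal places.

1.95 years

Periodic yield y = 0.02575. Discount each cash flow and weight by its period:
  t   CF        PV=CF/(1+0.02575)^t    t·PV
  1        87.50        85.3034        85.3034
  2        87.50        83.1620       166.3240
  3        87.50        81.0744       243.2231
  4     5,087.50     4,595.5587    18,382.2349
  Σ                  4,845.0985    18,877.0854
Price P = Σ PV = 4,845.0985.
Macaulay duration = Σ(t·PV) / P = 18,877.0854 / 4,845.0985 = 3.89612 half-year periods.
In years: 3.89612 / 2 = 1.94806 years.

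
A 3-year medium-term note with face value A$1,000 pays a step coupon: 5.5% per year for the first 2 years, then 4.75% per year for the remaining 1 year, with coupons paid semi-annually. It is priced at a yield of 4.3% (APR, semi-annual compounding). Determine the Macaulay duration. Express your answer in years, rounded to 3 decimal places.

2.810 years

Periodic yield y = 0.0215. Discount each cash flow and weight by its period:
  t   CF        PV=CF/(1+0.0215)^t    t·PV
  1        27.50        26.9212        26.9212
  2        27.50        26.3546        52.7091
  3        27.50        25.7999        77.3996
  4        27.50        25.2569       101.0274
  5        23.75        21.3536       106.7682
  6     1,023.75       901.0807     5,406.4842
  Σ                  1,026.7668     5,771.3097
Price P = Σ PV = 1,026.7668.
Macaulay duration = Σ(t·PV) / P = 5,771.3097 / 1,026.7668 = 5.62086 half-year periods.
In years: 5.62086 / 2 = 2.81043 years.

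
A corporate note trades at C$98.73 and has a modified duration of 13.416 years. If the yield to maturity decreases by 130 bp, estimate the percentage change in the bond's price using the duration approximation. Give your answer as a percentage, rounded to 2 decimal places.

+17.44%

Duration approximation: ΔP/P ≈ -D_mod · Δy = -13.416 × (-0.013) = +0.174408.
As a percentage: +17.4408%.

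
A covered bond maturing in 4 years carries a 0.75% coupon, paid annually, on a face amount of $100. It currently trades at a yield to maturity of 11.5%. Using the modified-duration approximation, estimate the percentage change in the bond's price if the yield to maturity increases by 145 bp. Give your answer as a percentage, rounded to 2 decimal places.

-5.13%

Periodic yield y = 0.115. Modified duration first:
  t   CF        PV=CF/(1+0.115)^t    t·PV
  1         0.75         0.6726         0.6726
  2         0.75         0.6033         1.2065
  3         0.75         0.5410         1.6231
  4       100.75        65.1847       260.7387
  Σ                     67.0017       264.2411
P = 67.0017; D_Mac = 3.94380 yrs; D_mod = 3.94380/(1+0.115) = 3.53704 yrs.
ΔP/P ≈ -D_mod · Δy = -3.53704 × (+0.0145) = -0.051287 = -5.1287%.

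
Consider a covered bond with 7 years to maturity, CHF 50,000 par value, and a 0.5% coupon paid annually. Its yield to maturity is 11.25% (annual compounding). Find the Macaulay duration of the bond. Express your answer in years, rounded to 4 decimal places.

6.8392 years

Periodic yield y = 0.1125. Discount each cash flow and weight by its year:
  t   CF        PV=CF/(1+0.1125)^t    t·PV
  1       250.00       224.7191       224.7191
  2       250.00       201.9947       403.9894
  3       250.00       181.5683       544.7048
  4       250.00       163.2074       652.8297
  5       250.00       146.7033       733.5165
  6       250.00       131.8681       791.2089
  7    50,250.00    23,825.1656   166,776.1594
  Σ                 24,875.2266   170,127.1279
Price P = Σ PV = 24,875.2266.
Macaulay duration = Σ(t·PV) / P = 170,127.1279 / 24,875.2266 = 6.83922 years.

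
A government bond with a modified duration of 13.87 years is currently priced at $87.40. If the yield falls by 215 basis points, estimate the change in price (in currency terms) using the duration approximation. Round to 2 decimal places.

Duration approximation: ΔP/P ≈ -D_mod · Δy = -13.87 × (-0.0215) = +0.298205.
ΔP ≈ 87.40 × (+0.298205) = +26.063117.

+$26.06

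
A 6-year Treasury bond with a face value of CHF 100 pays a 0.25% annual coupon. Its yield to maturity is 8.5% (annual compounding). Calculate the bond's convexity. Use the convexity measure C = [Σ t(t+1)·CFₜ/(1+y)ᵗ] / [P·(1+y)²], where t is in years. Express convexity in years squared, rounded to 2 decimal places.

35.29

With y = 0.085:
  t   CF        PV=CF/(1+0.085)^t    t·PV        t(t+1)·PV
  1         0.25         0.2304         0.2304           0.4608
  2         0.25         0.2124         0.4247           1.2742
  3         0.25         0.1957         0.5872           2.3487
  4         0.25         0.1804         0.7216           3.6079
  5         0.25         0.1663         0.8313           4.9878
  6       100.25        61.4477       368.6865       2,580.8053
  Σ                     62.4329       371.4817       2,593.4848
P = 62.4329.
Convexity = Σ t(t+1)·PV / [P·(1+y)²] = 2,593.4848 / (62.4329 × 1.177225) = 35.28667.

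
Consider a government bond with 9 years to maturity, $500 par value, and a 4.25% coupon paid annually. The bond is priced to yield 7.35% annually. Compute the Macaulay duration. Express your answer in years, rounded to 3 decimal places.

7.478 years

Periodic yield y = 0.0735. Discount each cash flow and weight by its year:
  t   CF        PV=CF/(1+0.0735)^t    t·PV
  1        21.25        19.7951        19.7951
  2        21.25        18.4397        36.8795
  3        21.25        17.1772        51.5316
  4        21.25        16.0011        64.0045
  5        21.25        14.9056        74.5279
  6        21.25        13.8850        83.3101
  7        21.25        12.9343        90.5404
  8        21.25        12.0488        96.3901
  9       521.25       275.3136     2,477.8222
  Σ                    400.5004     2,994.8015
Price P = Σ PV = 400.5004.
Macaulay duration = Σ(t·PV) / P = 2,994.8015 / 400.5004 = 7.47765 years.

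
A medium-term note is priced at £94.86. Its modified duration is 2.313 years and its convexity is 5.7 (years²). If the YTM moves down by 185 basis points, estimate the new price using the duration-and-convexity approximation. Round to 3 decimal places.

£99.012

Duration effect: -D_mod·Δy = -2.313 × (-0.0185) = +0.0427905
Convexity effect: ½·C·(Δy)² = 0.5 × 5.7 × (-0.0185)² = +0.0009754125
ΔP/P ≈ +0.0427905 + 0.0009754125 = +0.0437659125
New price ≈ 94.86 × (1 + 0.0437659125) = 99.01163445975.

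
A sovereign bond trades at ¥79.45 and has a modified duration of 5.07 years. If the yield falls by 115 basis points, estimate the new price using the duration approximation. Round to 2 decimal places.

¥84.08

Duration approximation: ΔP/P ≈ -D_mod · Δy = -5.07 × (-0.0115) = +0.058305.
New price ≈ 79.45 × (1 + 0.058305) = 84.08233225.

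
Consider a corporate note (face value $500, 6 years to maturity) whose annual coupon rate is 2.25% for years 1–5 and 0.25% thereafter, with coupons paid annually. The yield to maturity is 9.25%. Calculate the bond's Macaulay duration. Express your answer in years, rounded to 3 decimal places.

Periodic yield y = 0.0925. Discount each cash flow and weight by its year:
  t   CF        PV=CF/(1+0.0925)^t    t·PV
  1        11.25        10.2975        10.2975
  2        11.25         9.4256        18.8512
  3        11.25         8.6276        25.8827
  4        11.25         7.8971        31.5883
  5        11.25         7.2285        36.1423
  6       501.25       294.7988     1,768.7928
  Σ                    338.2750     1,891.5548
Price P = Σ PV = 338.2750.
Macaulay duration = Σ(t·PV) / P = 1,891.5548 / 338.2750 = 5.59177 years.

5.592 years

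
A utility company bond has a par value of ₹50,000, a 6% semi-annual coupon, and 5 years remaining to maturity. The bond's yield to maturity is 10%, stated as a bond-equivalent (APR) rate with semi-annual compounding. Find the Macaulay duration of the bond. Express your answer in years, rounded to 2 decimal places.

4.33 years

Periodic yield y = 0.05. Discount each cash flow and weight by its period:
  t   CF        PV=CF/(1+0.05)^t    t·PV
  1     1,500.00     1,428.5714     1,428.5714
  2     1,500.00     1,360.5442     2,721.0884
  3     1,500.00     1,295.7564     3,887.2692
  4     1,500.00     1,234.0537     4,936.2148
  5     1,500.00     1,175.2892     5,876.4462
  6     1,500.00     1,119.3231     6,715.9386
  7     1,500.00     1,066.0220     7,462.1540
  8     1,500.00     1,015.2590     8,122.0723
  9     1,500.00       966.9134     8,702.2204
  10   51,500.00    31,616.5326   316,165.3256
  Σ                 42,278.2651   366,017.3010
Price P = Σ PV = 42,278.2651.
Macaulay duration = Σ(t·PV) / P = 366,017.3010 / 42,278.2651 = 8.65734 half-year periods.
In years: 8.65734 / 2 = 4.32867 years.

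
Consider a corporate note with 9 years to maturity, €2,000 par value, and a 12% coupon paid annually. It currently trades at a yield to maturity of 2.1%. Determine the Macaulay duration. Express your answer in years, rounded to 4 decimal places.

Periodic yield y = 0.021. Discount each cash flow and weight by its year:
  t   CF        PV=CF/(1+0.021)^t    t·PV
  1       240.00       235.0637       235.0637
  2       240.00       230.2289       460.4577
  3       240.00       225.4935       676.4805
  4       240.00       220.8555       883.4221
  5       240.00       216.3130     1,081.5648
  6       240.00       211.8638     1,271.1829
  7       240.00       207.5062     1,452.5433
  8       240.00       203.2382     1,625.9055
  9     2,240.00     1,857.8744    16,720.8692
  Σ                  3,608.4370    24,407.4896
Price P = Σ PV = 3,608.4370.
Macaulay duration = Σ(t·PV) / P = 24,407.4896 / 3,608.4370 = 6.76401 years.

6.7640 years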